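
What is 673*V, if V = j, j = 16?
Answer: 10768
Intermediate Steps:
V = 16
673*V = 673*16 = 10768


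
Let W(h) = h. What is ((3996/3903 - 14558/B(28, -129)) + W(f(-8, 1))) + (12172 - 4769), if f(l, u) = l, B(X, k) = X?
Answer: 125241199/18214 ≈ 6876.1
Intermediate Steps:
((3996/3903 - 14558/B(28, -129)) + W(f(-8, 1))) + (12172 - 4769) = ((3996/3903 - 14558/28) - 8) + (12172 - 4769) = ((3996*(1/3903) - 14558*1/28) - 8) + 7403 = ((1332/1301 - 7279/14) - 8) + 7403 = (-9451331/18214 - 8) + 7403 = -9597043/18214 + 7403 = 125241199/18214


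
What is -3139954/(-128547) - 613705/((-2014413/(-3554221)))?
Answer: -93461981437543111/86315582637 ≈ -1.0828e+6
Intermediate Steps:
-3139954/(-128547) - 613705/((-2014413/(-3554221))) = -3139954*(-1/128547) - 613705/((-2014413*(-1/3554221))) = 3139954/128547 - 613705/2014413/3554221 = 3139954/128547 - 613705*3554221/2014413 = 3139954/128547 - 2181243198805/2014413 = -93461981437543111/86315582637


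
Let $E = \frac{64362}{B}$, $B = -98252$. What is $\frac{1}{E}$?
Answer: $- \frac{49126}{32181} \approx -1.5266$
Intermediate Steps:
$E = - \frac{32181}{49126}$ ($E = \frac{64362}{-98252} = 64362 \left(- \frac{1}{98252}\right) = - \frac{32181}{49126} \approx -0.65507$)
$\frac{1}{E} = \frac{1}{- \frac{32181}{49126}} = - \frac{49126}{32181}$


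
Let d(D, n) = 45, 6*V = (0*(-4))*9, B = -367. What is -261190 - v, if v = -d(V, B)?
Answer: -261145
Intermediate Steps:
V = 0 (V = ((0*(-4))*9)/6 = (0*9)/6 = (1/6)*0 = 0)
v = -45 (v = -1*45 = -45)
-261190 - v = -261190 - 1*(-45) = -261190 + 45 = -261145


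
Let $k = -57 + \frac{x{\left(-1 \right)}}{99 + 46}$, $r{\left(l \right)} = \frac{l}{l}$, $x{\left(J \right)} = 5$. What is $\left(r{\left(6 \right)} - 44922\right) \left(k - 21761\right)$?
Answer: $980084829$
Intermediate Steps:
$r{\left(l \right)} = 1$
$k = - \frac{1652}{29}$ ($k = -57 + \frac{1}{99 + 46} \cdot 5 = -57 + \frac{1}{145} \cdot 5 = -57 + \frac{1}{29} = - \frac{1652}{29} \approx -56.966$)
$\left(r{\left(6 \right)} - 44922\right) \left(k - 21761\right) = \left(1 - 44922\right) \left(- \frac{1652}{29} - 21761\right) = \left(-44921\right) \left(- \frac{632721}{29}\right) = 980084829$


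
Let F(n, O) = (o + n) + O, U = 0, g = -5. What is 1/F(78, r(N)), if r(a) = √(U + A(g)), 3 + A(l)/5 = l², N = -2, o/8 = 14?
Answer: 19/3599 - √110/35990 ≈ 0.0049878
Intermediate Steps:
o = 112 (o = 8*14 = 112)
A(l) = -15 + 5*l²
r(a) = √110 (r(a) = √(0 + (-15 + 5*(-5)²)) = √(0 + (-15 + 5*25)) = √(0 + (-15 + 125)) = √(0 + 110) = √110)
F(n, O) = 112 + O + n (F(n, O) = (112 + n) + O = 112 + O + n)
1/F(78, r(N)) = 1/(112 + √110 + 78) = 1/(190 + √110)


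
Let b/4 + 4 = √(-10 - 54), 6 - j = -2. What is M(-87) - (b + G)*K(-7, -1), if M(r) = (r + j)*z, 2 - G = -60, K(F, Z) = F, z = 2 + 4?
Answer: -152 + 224*I ≈ -152.0 + 224.0*I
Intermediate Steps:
z = 6
j = 8 (j = 6 - 1*(-2) = 6 + 2 = 8)
G = 62 (G = 2 - 1*(-60) = 2 + 60 = 62)
b = -16 + 32*I (b = -16 + 4*√(-10 - 54) = -16 + 4*√(-64) = -16 + 4*(8*I) = -16 + 32*I ≈ -16.0 + 32.0*I)
M(r) = 48 + 6*r (M(r) = (r + 8)*6 = (8 + r)*6 = 48 + 6*r)
M(-87) - (b + G)*K(-7, -1) = (48 + 6*(-87)) - ((-16 + 32*I) + 62)*(-7) = (48 - 522) - (46 + 32*I)*(-7) = -474 - (-322 - 224*I) = -474 + (322 + 224*I) = -152 + 224*I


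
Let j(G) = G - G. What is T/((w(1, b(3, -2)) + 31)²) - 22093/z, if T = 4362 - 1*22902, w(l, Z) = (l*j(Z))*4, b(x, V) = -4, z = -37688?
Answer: -677504147/36218168 ≈ -18.706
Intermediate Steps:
j(G) = 0
w(l, Z) = 0 (w(l, Z) = (l*0)*4 = 0*4 = 0)
T = -18540 (T = 4362 - 22902 = -18540)
T/((w(1, b(3, -2)) + 31)²) - 22093/z = -18540/(0 + 31)² - 22093/(-37688) = -18540/(31²) - 22093*(-1/37688) = -18540/961 + 22093/37688 = -677504147/36218168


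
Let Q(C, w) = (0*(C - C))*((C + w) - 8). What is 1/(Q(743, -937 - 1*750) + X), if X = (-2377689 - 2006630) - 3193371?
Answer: -1/7577690 ≈ -1.3197e-7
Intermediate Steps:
Q(C, w) = 0 (Q(C, w) = (0*0)*(-8 + C + w) = 0*(-8 + C + w) = 0)
X = -7577690 (X = -4384319 - 3193371 = -7577690)
1/(Q(743, -937 - 1*750) + X) = 1/(0 - 7577690) = 1/(-7577690) = -1/7577690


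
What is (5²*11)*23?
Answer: 6325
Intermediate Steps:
(5²*11)*23 = (25*11)*23 = 275*23 = 6325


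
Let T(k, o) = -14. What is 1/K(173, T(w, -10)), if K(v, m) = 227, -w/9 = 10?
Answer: 1/227 ≈ 0.0044053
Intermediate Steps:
w = -90 (w = -9*10 = -90)
1/K(173, T(w, -10)) = 1/227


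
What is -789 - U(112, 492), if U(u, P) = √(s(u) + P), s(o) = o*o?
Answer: -789 - 2*√3259 ≈ -903.18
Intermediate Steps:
s(o) = o²
U(u, P) = √(P + u²) (U(u, P) = √(u² + P) = √(P + u²))
-789 - U(112, 492) = -789 - √(492 + 112²) = -789 - √(492 + 12544) = -789 - √13036 = -789 - 2*√3259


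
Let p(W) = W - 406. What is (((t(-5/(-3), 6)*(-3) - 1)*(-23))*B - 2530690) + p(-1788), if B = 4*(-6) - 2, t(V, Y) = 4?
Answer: -2540658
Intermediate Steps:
B = -26 (B = -24 - 2 = -26)
p(W) = -406 + W
(((t(-5/(-3), 6)*(-3) - 1)*(-23))*B - 2530690) + p(-1788) = (((4*(-3) - 1)*(-23))*(-26) - 2530690) + (-406 - 1788) = (((-12 - 1)*(-23))*(-26) - 2530690) - 2194 = (-13*(-23)*(-26) - 2530690) - 2194 = (299*(-26) - 2530690) - 2194 = (-7774 - 2530690) - 2194 = -2538464 - 2194 = -2540658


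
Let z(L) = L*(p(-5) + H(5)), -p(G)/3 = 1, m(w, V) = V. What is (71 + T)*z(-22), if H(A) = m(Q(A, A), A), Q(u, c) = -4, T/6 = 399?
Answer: -108460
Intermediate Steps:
T = 2394 (T = 6*399 = 2394)
p(G) = -3 (p(G) = -3*1 = -3)
H(A) = A
z(L) = 2*L (z(L) = L*(-3 + 5) = L*2 = 2*L)
(71 + T)*z(-22) = (71 + 2394)*(2*(-22)) = 2465*(-44) = -108460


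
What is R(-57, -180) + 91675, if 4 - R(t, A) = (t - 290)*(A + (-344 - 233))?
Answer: -171000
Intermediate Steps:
R(t, A) = 4 - (-577 + A)*(-290 + t) (R(t, A) = 4 - (t - 290)*(A + (-344 - 233)) = 4 - (-290 + t)*(A - 577) = 4 - (-290 + t)*(-577 + A) = 4 - (-577 + A)*(-290 + t))
R(-57, -180) + 91675 = (-167326 + 290*(-180) + 577*(-57) - 1*(-180)*(-57)) + 91675 = (-167326 - 52200 - 32889 - 10260) + 91675 = -262675 + 91675 = -171000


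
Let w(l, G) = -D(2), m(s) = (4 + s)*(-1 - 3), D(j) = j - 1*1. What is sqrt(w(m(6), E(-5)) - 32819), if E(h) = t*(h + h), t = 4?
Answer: 2*I*sqrt(8205) ≈ 181.16*I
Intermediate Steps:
D(j) = -1 + j (D(j) = j - 1 = -1 + j)
E(h) = 8*h (E(h) = 4*(h + h) = 4*(2*h) = 8*h)
m(s) = -16 - 4*s (m(s) = (4 + s)*(-4) = -16 - 4*s)
w(l, G) = -1 (w(l, G) = -(-1 + 2) = -1*1 = -1)
sqrt(w(m(6), E(-5)) - 32819) = sqrt(-1 - 32819) = sqrt(-32820) = 2*I*sqrt(8205)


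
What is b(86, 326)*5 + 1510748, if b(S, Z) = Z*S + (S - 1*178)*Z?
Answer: 1500968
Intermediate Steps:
b(S, Z) = S*Z + Z*(-178 + S) (b(S, Z) = S*Z + (S - 178)*Z = S*Z + (-178 + S)*Z = S*Z + Z*(-178 + S))
b(86, 326)*5 + 1510748 = (2*326*(-89 + 86))*5 + 1510748 = (2*326*(-3))*5 + 1510748 = -1956*5 + 1510748 = -9780 + 1510748 = 1500968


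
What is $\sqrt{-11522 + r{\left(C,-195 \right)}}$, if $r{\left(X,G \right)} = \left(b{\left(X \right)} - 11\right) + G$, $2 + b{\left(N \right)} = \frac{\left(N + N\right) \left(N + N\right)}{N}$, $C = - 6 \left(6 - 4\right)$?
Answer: $i \sqrt{11778} \approx 108.53 i$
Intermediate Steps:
$C = -12$ ($C = \left(-6\right) 2 = -12$)
$b{\left(N \right)} = -2 + 4 N$ ($b{\left(N \right)} = -2 + \frac{\left(N + N\right) \left(N + N\right)}{N} = -2 + \frac{2 N 2 N}{N} = -2 + \frac{4 N^{2}}{N} = -2 + 4 N$)
$r{\left(X,G \right)} = -13 + G + 4 X$ ($r{\left(X,G \right)} = \left(\left(-2 + 4 X\right) - 11\right) + G = \left(-13 + 4 X\right) + G = -13 + G + 4 X$)
$\sqrt{-11522 + r{\left(C,-195 \right)}} = \sqrt{-11522 - 256} = \sqrt{-11778} = i \sqrt{11778}$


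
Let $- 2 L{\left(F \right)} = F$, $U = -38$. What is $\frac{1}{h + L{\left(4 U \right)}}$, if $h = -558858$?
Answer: $- \frac{1}{558782} \approx -1.7896 \cdot 10^{-6}$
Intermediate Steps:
$L{\left(F \right)} = - \frac{F}{2}$
$\frac{1}{h + L{\left(4 U \right)}} = \frac{1}{-558858 - \frac{4 \left(-38\right)}{2}} = \frac{1}{-558858 - -76} = \frac{1}{-558858 + 76} = \frac{1}{-558782} = - \frac{1}{558782}$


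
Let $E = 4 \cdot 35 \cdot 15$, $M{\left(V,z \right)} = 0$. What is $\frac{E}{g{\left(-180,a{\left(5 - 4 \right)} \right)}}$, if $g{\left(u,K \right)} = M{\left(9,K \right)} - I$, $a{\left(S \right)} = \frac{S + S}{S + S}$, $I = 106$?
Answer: $- \frac{1050}{53} \approx -19.811$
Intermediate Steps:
$a{\left(S \right)} = 1$ ($a{\left(S \right)} = \frac{2 S}{2 S} = 2 S \frac{1}{2 S} = 1$)
$g{\left(u,K \right)} = -106$ ($g{\left(u,K \right)} = 0 - 106 = -106$)
$E = 2100$ ($E = 140 \cdot 15 = 2100$)
$\frac{E}{g{\left(-180,a{\left(5 - 4 \right)} \right)}} = \frac{2100}{-106} = 2100 \left(- \frac{1}{106}\right) = - \frac{1050}{53}$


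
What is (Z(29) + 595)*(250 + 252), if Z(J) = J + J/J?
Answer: 313750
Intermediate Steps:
Z(J) = 1 + J (Z(J) = J + 1 = 1 + J)
(Z(29) + 595)*(250 + 252) = ((1 + 29) + 595)*(250 + 252) = (30 + 595)*502 = 625*502 = 313750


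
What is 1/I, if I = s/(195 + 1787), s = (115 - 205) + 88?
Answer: -991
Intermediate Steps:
s = -2 (s = -90 + 88 = -2)
I = -1/991 (I = -2/(195 + 1787) = -2/1982 = -2*1/1982 = -1/991 ≈ -0.0010091)
1/I = 1/(-1/991) = -991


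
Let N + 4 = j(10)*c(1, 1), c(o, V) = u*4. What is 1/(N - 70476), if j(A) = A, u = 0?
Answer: -1/70480 ≈ -1.4188e-5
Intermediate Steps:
c(o, V) = 0 (c(o, V) = 0*4 = 0)
N = -4 (N = -4 + 10*0 = -4 + 0 = -4)
1/(N - 70476) = 1/(-4 - 70476) = 1/(-70480) = -1/70480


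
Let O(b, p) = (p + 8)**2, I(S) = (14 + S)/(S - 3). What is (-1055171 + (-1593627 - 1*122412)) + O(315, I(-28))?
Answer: -2663064166/961 ≈ -2.7711e+6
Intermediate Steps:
I(S) = (14 + S)/(-3 + S)
O(b, p) = (8 + p)**2
(-1055171 + (-1593627 - 1*122412)) + O(315, I(-28)) = (-1055171 + (-1593627 - 1*122412)) + (8 + (14 - 28)/(-3 - 28))**2 = (-1055171 + (-1593627 - 122412)) + (8 - 14/(-31))**2 = (-1055171 - 1716039) + (8 - 1/31*(-14))**2 = -2771210 + (8 + 14/31)**2 = -2771210 + (262/31)**2 = -2771210 + 68644/961 = -2663064166/961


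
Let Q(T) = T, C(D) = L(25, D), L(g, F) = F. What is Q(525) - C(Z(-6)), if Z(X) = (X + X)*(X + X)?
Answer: 381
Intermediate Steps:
Z(X) = 4*X² (Z(X) = (2*X)*(2*X) = 4*X²)
C(D) = D
Q(525) - C(Z(-6)) = 525 - 4*(-6)² = 525 - 4*36 = 525 - 1*144 = 525 - 144 = 381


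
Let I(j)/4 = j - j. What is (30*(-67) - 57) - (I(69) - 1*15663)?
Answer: 13596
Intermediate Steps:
I(j) = 0 (I(j) = 4*(j - j) = 4*0 = 0)
(30*(-67) - 57) - (I(69) - 1*15663) = (30*(-67) - 57) - (0 - 1*15663) = (-2010 - 57) - (0 - 15663) = -2067 - 1*(-15663) = -2067 + 15663 = 13596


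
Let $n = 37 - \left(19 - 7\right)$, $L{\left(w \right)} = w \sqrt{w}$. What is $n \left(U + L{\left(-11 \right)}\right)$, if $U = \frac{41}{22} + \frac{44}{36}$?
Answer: $\frac{15275}{198} - 275 i \sqrt{11} \approx 77.146 - 912.07 i$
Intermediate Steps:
$U = \frac{611}{198}$ ($U = 41 \cdot \frac{1}{22} + 44 \cdot \frac{1}{36} = \frac{41}{22} + \frac{11}{9} = \frac{611}{198} \approx 3.0859$)
$L{\left(w \right)} = w^{\frac{3}{2}}$
$n = 25$ ($n = 37 - 12 = 25$)
$n \left(U + L{\left(-11 \right)}\right) = 25 \left(\frac{611}{198} + \left(-11\right)^{\frac{3}{2}}\right) = 25 \left(\frac{611}{198} - 11 i \sqrt{11}\right) = \frac{15275}{198} - 275 i \sqrt{11}$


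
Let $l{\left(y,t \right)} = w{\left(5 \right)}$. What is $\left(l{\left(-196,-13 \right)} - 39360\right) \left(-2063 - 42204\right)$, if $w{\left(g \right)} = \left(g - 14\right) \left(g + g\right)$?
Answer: $1746333150$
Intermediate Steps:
$w{\left(g \right)} = 2 g \left(-14 + g\right)$ ($w{\left(g \right)} = \left(-14 + g\right) 2 g = 2 g \left(-14 + g\right)$)
$l{\left(y,t \right)} = -90$ ($l{\left(y,t \right)} = 2 \cdot 5 \left(-14 + 5\right) = 2 \cdot 5 \left(-9\right) = -90$)
$\left(l{\left(-196,-13 \right)} - 39360\right) \left(-2063 - 42204\right) = \left(-90 - 39360\right) \left(-2063 - 42204\right) = \left(-39450\right) \left(-44267\right) = 1746333150$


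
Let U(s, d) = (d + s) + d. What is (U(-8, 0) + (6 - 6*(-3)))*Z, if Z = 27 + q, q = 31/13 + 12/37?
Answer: 228640/481 ≈ 475.34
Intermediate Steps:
q = 1303/481 (q = 31*(1/13) + 12*(1/37) = 31/13 + 12/37 = 1303/481 ≈ 2.7089)
U(s, d) = s + 2*d
Z = 14290/481 (Z = 27 + 1303/481 = 14290/481 ≈ 29.709)
(U(-8, 0) + (6 - 6*(-3)))*Z = ((-8 + 2*0) + (6 - 6*(-3)))*(14290/481) = ((-8 + 0) + (6 + 18))*(14290/481) = (-8 + 24)*(14290/481) = 16*(14290/481) = 228640/481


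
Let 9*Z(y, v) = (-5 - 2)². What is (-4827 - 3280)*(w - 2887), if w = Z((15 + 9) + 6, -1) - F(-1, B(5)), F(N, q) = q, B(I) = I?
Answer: 210611753/9 ≈ 2.3401e+7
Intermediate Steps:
Z(y, v) = 49/9 (Z(y, v) = (-5 - 2)²/9 = (⅑)*(-7)² = (⅑)*49 = 49/9)
w = 4/9 (w = 49/9 - 1*5 = 49/9 - 5 = 4/9 ≈ 0.44444)
(-4827 - 3280)*(w - 2887) = (-4827 - 3280)*(4/9 - 2887) = -8107*(-25979/9) = 210611753/9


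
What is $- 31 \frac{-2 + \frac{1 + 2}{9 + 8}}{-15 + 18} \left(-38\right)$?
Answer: $- \frac{36518}{51} \approx -716.04$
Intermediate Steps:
$- 31 \frac{-2 + \frac{1 + 2}{9 + 8}}{-15 + 18} \left(-38\right) = - 31 \frac{-2 + \frac{3}{17}}{3} \left(-38\right) = - 31 \left(-2 + 3 \cdot \frac{1}{17}\right) \frac{1}{3} \left(-38\right) = - 31 \left(-2 + \frac{3}{17}\right) \frac{1}{3} \left(-38\right) = - 31 \left(\left(- \frac{31}{17}\right) \frac{1}{3}\right) \left(-38\right) = \left(-31\right) \left(- \frac{31}{51}\right) \left(-38\right) = \frac{961}{51} \left(-38\right) = - \frac{36518}{51}$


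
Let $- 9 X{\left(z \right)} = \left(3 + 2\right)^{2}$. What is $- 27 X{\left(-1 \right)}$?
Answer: $75$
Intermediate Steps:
$X{\left(z \right)} = - \frac{25}{9}$ ($X{\left(z \right)} = - \frac{\left(3 + 2\right)^{2}}{9} = - \frac{5^{2}}{9} = \left(- \frac{1}{9}\right) 25 = - \frac{25}{9}$)
$- 27 X{\left(-1 \right)} = \left(-27\right) \left(- \frac{25}{9}\right) = 75$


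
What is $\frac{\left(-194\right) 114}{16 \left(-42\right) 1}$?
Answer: $\frac{1843}{56} \approx 32.911$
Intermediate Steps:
$\frac{\left(-194\right) 114}{16 \left(-42\right) 1} = - \frac{22116}{\left(-672\right) 1} = - \frac{22116}{-672} = \left(-22116\right) \left(- \frac{1}{672}\right) = \frac{1843}{56}$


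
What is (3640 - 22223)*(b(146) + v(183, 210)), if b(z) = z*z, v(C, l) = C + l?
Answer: -403418347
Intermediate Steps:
b(z) = z²
(3640 - 22223)*(b(146) + v(183, 210)) = (3640 - 22223)*(146² + (183 + 210)) = -18583*(21316 + 393) = -18583*21709 = -403418347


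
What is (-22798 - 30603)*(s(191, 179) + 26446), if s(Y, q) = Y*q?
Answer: -3237969635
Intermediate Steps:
(-22798 - 30603)*(s(191, 179) + 26446) = (-22798 - 30603)*(191*179 + 26446) = -53401*(34189 + 26446) = -53401*60635 = -3237969635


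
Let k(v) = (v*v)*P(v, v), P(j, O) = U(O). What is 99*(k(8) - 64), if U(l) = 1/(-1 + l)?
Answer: -38016/7 ≈ -5430.9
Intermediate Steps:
P(j, O) = 1/(-1 + O)
k(v) = v**2/(-1 + v) (k(v) = (v*v)/(-1 + v) = v**2/(-1 + v))
99*(k(8) - 64) = 99*(8**2/(-1 + 8) - 64) = 99*(64/7 - 64) = 99*(-384/7) = -38016/7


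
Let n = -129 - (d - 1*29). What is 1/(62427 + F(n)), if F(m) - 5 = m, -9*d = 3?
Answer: 3/186997 ≈ 1.6043e-5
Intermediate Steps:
d = -⅓ (d = -⅑*3 = -⅓ ≈ -0.33333)
n = -299/3 (n = -129 - (-⅓ - 1*29) = -129 - (-⅓ - 29) = -129 - 1*(-88/3) = -129 + 88/3 = -299/3 ≈ -99.667)
F(m) = 5 + m
1/(62427 + F(n)) = 1/(62427 + (5 - 299/3)) = 1/(62427 - 284/3) = 1/(186997/3) = 3/186997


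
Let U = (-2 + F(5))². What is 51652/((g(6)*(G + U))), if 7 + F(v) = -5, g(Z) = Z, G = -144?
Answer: 12913/78 ≈ 165.55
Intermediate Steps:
F(v) = -12 (F(v) = -7 - 5 = -12)
U = 196 (U = (-2 - 12)² = (-14)² = 196)
51652/((g(6)*(G + U))) = 51652/((6*(-144 + 196))) = 51652/((6*52)) = 51652/312 = 51652*(1/312) = 12913/78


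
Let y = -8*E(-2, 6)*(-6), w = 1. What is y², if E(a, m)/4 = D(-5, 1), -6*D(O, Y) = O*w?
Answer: 25600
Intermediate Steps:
D(O, Y) = -O/6
E(a, m) = 10/3 (E(a, m) = 4*(-⅙*(-5)) = 4*(⅚) = 10/3)
y = 160 (y = -8*10/3*(-6) = -80/3*(-6) = 160)
y² = 160² = 25600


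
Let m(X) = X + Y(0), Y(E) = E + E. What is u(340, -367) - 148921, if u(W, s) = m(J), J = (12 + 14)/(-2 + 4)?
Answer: -148908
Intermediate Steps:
Y(E) = 2*E
J = 13 (J = 26/2 = 26*(½) = 13)
m(X) = X (m(X) = X + 2*0 = X + 0 = X)
u(W, s) = 13
u(340, -367) - 148921 = 13 - 148921 = -148908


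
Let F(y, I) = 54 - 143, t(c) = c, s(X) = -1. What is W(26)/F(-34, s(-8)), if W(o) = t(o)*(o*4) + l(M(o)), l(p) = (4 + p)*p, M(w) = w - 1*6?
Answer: -3184/89 ≈ -35.775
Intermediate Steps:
M(w) = -6 + w (M(w) = w - 6 = -6 + w)
l(p) = p*(4 + p)
W(o) = 4*o**2 + (-6 + o)*(-2 + o) (W(o) = o*(o*4) + (-6 + o)*(4 + (-6 + o)) = o*(4*o) + (-6 + o)*(-2 + o) = 4*o**2 + (-6 + o)*(-2 + o))
F(y, I) = -89
W(26)/F(-34, s(-8)) = (12 - 8*26 + 5*26**2)/(-89) = (12 - 208 + 5*676)*(-1/89) = (12 - 208 + 3380)*(-1/89) = 3184*(-1/89) = -3184/89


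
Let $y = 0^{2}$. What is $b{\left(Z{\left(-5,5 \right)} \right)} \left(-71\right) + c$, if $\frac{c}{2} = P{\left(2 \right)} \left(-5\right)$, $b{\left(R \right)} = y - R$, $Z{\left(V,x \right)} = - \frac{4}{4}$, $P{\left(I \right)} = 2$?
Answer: $-91$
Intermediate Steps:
$y = 0$
$Z{\left(V,x \right)} = -1$ ($Z{\left(V,x \right)} = \left(-4\right) \frac{1}{4} = -1$)
$b{\left(R \right)} = - R$ ($b{\left(R \right)} = 0 - R = - R$)
$c = -20$ ($c = 2 \cdot 2 \left(-5\right) = 2 \left(-10\right) = -20$)
$b{\left(Z{\left(-5,5 \right)} \right)} \left(-71\right) + c = \left(-1\right) \left(-1\right) \left(-71\right) - 20 = 1 \left(-71\right) - 20 = -71 - 20 = -91$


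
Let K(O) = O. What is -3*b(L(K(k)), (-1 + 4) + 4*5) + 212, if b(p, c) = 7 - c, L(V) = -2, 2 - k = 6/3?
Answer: 260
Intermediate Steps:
k = 0 (k = 2 - 6/3 = 2 - 1*2 = 2 - 2 = 0)
-3*b(L(K(k)), (-1 + 4) + 4*5) + 212 = -3*(7 - ((-1 + 4) + 4*5)) + 212 = -3*(7 - (3 + 20)) + 212 = -3*(7 - 1*23) + 212 = -3*(7 - 23) + 212 = -3*(-16) + 212 = 48 + 212 = 260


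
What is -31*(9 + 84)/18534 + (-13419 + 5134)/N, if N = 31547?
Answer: -81501397/194897366 ≈ -0.41818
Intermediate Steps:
-31*(9 + 84)/18534 + (-13419 + 5134)/N = -31*(9 + 84)/18534 + (-13419 + 5134)/31547 = -31*93*(1/18534) - 8285*1/31547 = -2883*1/18534 - 8285/31547 = -961/6178 - 8285/31547 = -81501397/194897366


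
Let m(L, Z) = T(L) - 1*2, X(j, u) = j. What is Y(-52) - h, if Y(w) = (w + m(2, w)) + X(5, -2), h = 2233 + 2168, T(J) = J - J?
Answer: -4450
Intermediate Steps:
T(J) = 0
h = 4401
m(L, Z) = -2 (m(L, Z) = 0 - 1*2 = 0 - 2 = -2)
Y(w) = 3 + w (Y(w) = (w - 2) + 5 = (-2 + w) + 5 = 3 + w)
Y(-52) - h = (3 - 52) - 1*4401 = -49 - 4401 = -4450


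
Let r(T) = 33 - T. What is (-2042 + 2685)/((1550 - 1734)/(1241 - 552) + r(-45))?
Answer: 443027/53558 ≈ 8.2719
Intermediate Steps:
(-2042 + 2685)/((1550 - 1734)/(1241 - 552) + r(-45)) = (-2042 + 2685)/((1550 - 1734)/(1241 - 552) + (33 - 1*(-45))) = 643/(-184/689 + (33 + 45)) = 643/(-184*1/689 + 78) = 643/(-184/689 + 78) = 643/(53558/689) = 643*(689/53558) = 443027/53558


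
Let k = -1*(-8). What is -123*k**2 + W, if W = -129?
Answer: -8001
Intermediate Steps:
k = 8
-123*k**2 + W = -123*8**2 - 129 = -123*64 - 129 = -7872 - 129 = -8001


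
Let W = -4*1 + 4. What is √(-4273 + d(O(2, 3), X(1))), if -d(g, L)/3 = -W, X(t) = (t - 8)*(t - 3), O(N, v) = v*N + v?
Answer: I*√4273 ≈ 65.368*I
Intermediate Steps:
O(N, v) = v + N*v (O(N, v) = N*v + v = v + N*v)
W = 0 (W = -4 + 4 = 0)
X(t) = (-8 + t)*(-3 + t)
d(g, L) = 0 (d(g, L) = -(-3)*0 = -3*0 = 0)
√(-4273 + d(O(2, 3), X(1))) = √(-4273 + 0) = √(-4273) = I*√4273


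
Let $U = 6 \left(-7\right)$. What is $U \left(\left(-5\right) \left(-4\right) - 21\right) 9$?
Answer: $378$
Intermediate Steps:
$U = -42$
$U \left(\left(-5\right) \left(-4\right) - 21\right) 9 = - 42 \left(\left(-5\right) \left(-4\right) - 21\right) 9 = - 42 \left(20 - 21\right) 9 = \left(-42\right) \left(-1\right) 9 = 42 \cdot 9 = 378$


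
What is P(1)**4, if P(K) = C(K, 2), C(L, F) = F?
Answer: 16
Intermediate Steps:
P(K) = 2
P(1)**4 = 2**4 = 16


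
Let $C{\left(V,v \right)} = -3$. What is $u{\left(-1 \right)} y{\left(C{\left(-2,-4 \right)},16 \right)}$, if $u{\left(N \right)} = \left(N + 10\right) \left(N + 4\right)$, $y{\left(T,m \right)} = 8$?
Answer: $216$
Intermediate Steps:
$u{\left(N \right)} = \left(4 + N\right) \left(10 + N\right)$ ($u{\left(N \right)} = \left(10 + N\right) \left(4 + N\right) = \left(4 + N\right) \left(10 + N\right)$)
$u{\left(-1 \right)} y{\left(C{\left(-2,-4 \right)},16 \right)} = \left(40 + \left(-1\right)^{2} + 14 \left(-1\right)\right) 8 = \left(40 + 1 - 14\right) 8 = 27 \cdot 8 = 216$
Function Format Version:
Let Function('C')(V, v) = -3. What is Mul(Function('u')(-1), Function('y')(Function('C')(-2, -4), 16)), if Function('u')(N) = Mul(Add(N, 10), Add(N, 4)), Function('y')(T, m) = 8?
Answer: 216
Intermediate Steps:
Function('u')(N) = Mul(Add(4, N), Add(10, N)) (Function('u')(N) = Mul(Add(10, N), Add(4, N)) = Mul(Add(4, N), Add(10, N)))
Mul(Function('u')(-1), Function('y')(Function('C')(-2, -4), 16)) = Mul(Add(40, Pow(-1, 2), Mul(14, -1)), 8) = Mul(Add(40, 1, -14), 8) = Mul(27, 8) = 216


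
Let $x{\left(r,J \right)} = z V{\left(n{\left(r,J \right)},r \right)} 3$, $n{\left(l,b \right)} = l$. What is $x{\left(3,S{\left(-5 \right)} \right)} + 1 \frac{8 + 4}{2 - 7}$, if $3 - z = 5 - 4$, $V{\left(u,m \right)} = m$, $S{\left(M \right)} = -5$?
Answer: $\frac{78}{5} \approx 15.6$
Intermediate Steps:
$z = 2$ ($z = 3 - \left(5 - 4\right) = 3 - 1 = 2$)
$x{\left(r,J \right)} = 6 r$ ($x{\left(r,J \right)} = 2 r 3 = 6 r$)
$x{\left(3,S{\left(-5 \right)} \right)} + 1 \frac{8 + 4}{2 - 7} = 6 \cdot 3 + 1 \frac{8 + 4}{2 - 7} = 18 + 1 \frac{12}{-5} = 18 + 1 \cdot 12 \left(- \frac{1}{5}\right) = 18 + 1 \left(- \frac{12}{5}\right) = 18 - \frac{12}{5} = \frac{78}{5}$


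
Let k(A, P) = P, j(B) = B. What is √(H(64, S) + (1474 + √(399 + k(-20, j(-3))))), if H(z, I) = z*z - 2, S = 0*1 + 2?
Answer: √(5568 + 6*√11) ≈ 74.752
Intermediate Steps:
S = 2 (S = 0 + 2 = 2)
H(z, I) = -2 + z² (H(z, I) = z² - 2 = -2 + z²)
√(H(64, S) + (1474 + √(399 + k(-20, j(-3))))) = √((-2 + 64²) + (1474 + √(399 - 3))) = √((-2 + 4096) + (1474 + √396)) = √(4094 + (1474 + 6*√11)) = √(5568 + 6*√11)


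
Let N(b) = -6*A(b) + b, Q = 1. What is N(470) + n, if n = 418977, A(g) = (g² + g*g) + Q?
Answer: -2231359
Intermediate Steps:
A(g) = 1 + 2*g² (A(g) = (g² + g*g) + 1 = (g² + g²) + 1 = 2*g² + 1 = 1 + 2*g²)
N(b) = -6 + b - 12*b² (N(b) = -6*(1 + 2*b²) + b = (-6 - 12*b²) + b = -6 + b - 12*b²)
N(470) + n = (-6 + 470 - 12*470²) + 418977 = (-6 + 470 - 12*220900) + 418977 = (-6 + 470 - 2650800) + 418977 = -2650336 + 418977 = -2231359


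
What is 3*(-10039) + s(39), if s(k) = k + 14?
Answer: -30064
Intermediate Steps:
s(k) = 14 + k
3*(-10039) + s(39) = 3*(-10039) + (14 + 39) = -30117 + 53 = -30064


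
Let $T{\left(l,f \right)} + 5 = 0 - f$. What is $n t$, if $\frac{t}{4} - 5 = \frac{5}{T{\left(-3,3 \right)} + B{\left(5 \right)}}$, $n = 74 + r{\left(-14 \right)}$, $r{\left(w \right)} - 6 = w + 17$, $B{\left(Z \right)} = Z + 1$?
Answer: $830$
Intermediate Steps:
$B{\left(Z \right)} = 1 + Z$
$T{\left(l,f \right)} = -5 - f$ ($T{\left(l,f \right)} = -5 + \left(0 - f\right) = -5 - f$)
$r{\left(w \right)} = 23 + w$ ($r{\left(w \right)} = 6 + \left(w + 17\right) = 6 + \left(17 + w\right) = 23 + w$)
$n = 83$ ($n = 74 + \left(23 - 14\right) = 74 + 9 = 83$)
$t = 10$ ($t = 20 + 4 \frac{5}{\left(-5 - 3\right) + \left(1 + 5\right)} = 20 + 4 \frac{5}{\left(-5 - 3\right) + 6} = 20 + 4 \frac{5}{-8 + 6} = 20 + 4 \frac{5}{-2} = 20 + 4 \cdot 5 \left(- \frac{1}{2}\right) = 20 + 4 \left(- \frac{5}{2}\right) = 20 - 10 = 10$)
$n t = 83 \cdot 10 = 830$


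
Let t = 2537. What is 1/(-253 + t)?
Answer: 1/2284 ≈ 0.00043783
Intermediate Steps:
1/(-253 + t) = 1/(-253 + 2537) = 1/2284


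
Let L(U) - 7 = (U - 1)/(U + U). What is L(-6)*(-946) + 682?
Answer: -38951/6 ≈ -6491.8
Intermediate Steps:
L(U) = 7 + (-1 + U)/(2*U) (L(U) = 7 + (U - 1)/(U + U) = 7 + (-1 + U)/((2*U)) = 7 + (-1 + U)*(1/(2*U)) = 7 + (-1 + U)/(2*U))
L(-6)*(-946) + 682 = ((1/2)*(-1 + 15*(-6))/(-6))*(-946) + 682 = ((1/2)*(-1/6)*(-1 - 90))*(-946) + 682 = ((1/2)*(-1/6)*(-91))*(-946) + 682 = (91/12)*(-946) + 682 = -43043/6 + 682 = -38951/6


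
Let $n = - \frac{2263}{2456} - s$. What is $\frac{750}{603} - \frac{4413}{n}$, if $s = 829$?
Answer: $\frac{896025226}{136565229} \approx 6.5611$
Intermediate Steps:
$n = - \frac{2038287}{2456}$ ($n = - \frac{2263}{2456} - 829 = - \frac{2038287}{2456} \approx -829.92$)
$\frac{750}{603} - \frac{4413}{n} = \frac{750}{603} - \frac{4413}{- \frac{2038287}{2456}} = 750 \cdot \frac{1}{603} - - \frac{3612776}{679429} = \frac{250}{201} + \frac{3612776}{679429} = \frac{896025226}{136565229}$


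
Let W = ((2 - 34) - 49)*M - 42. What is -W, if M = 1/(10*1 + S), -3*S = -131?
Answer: 7005/161 ≈ 43.509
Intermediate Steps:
S = 131/3 (S = -⅓*(-131) = 131/3 ≈ 43.667)
M = 3/161 (M = 1/(10*1 + 131/3) = 1/(10 + 131/3) = 1/(161/3) = 3/161 ≈ 0.018634)
W = -7005/161 (W = ((2 - 34) - 49)*(3/161) - 42 = (-32 - 49)*(3/161) - 42 = -81*3/161 - 42 = -243/161 - 42 = -7005/161 ≈ -43.509)
-W = -1*(-7005/161) = 7005/161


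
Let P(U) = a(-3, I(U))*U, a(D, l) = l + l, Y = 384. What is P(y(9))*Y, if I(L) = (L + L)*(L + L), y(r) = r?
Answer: 2239488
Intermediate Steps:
I(L) = 4*L**2 (I(L) = (2*L)*(2*L) = 4*L**2)
a(D, l) = 2*l
P(U) = 8*U**3 (P(U) = (2*(4*U**2))*U = (8*U**2)*U = 8*U**3)
P(y(9))*Y = (8*9**3)*384 = (8*729)*384 = 5832*384 = 2239488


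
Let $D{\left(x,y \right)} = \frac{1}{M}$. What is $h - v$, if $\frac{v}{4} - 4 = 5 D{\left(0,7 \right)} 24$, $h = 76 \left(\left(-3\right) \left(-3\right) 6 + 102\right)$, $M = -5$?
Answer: $11936$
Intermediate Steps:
$D{\left(x,y \right)} = - \frac{1}{5}$ ($D{\left(x,y \right)} = \frac{1}{-5} = - \frac{1}{5}$)
$h = 11856$ ($h = 76 \left(9 \cdot 6 + 102\right) = 76 \left(54 + 102\right) = 76 \cdot 156 = 11856$)
$v = -80$ ($v = 16 + 4 \cdot 5 \left(- \frac{1}{5}\right) 24 = 16 + 4 \left(\left(-1\right) 24\right) = 16 + 4 \left(-24\right) = 16 - 96 = -80$)
$h - v = 11856 - -80 = 11856 + 80 = 11936$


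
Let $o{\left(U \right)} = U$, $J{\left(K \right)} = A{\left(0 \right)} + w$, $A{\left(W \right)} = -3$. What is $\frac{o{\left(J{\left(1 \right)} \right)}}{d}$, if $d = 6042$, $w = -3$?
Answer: $- \frac{1}{1007} \approx -0.00099305$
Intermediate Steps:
$J{\left(K \right)} = -6$ ($J{\left(K \right)} = -3 - 3 = -6$)
$\frac{o{\left(J{\left(1 \right)} \right)}}{d} = - \frac{6}{6042} = \left(-6\right) \frac{1}{6042} = - \frac{1}{1007}$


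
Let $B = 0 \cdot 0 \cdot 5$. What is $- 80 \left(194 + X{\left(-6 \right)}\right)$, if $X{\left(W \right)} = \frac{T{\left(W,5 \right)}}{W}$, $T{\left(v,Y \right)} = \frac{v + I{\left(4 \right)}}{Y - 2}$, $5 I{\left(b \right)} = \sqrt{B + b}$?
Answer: $- \frac{139904}{9} \approx -15545.0$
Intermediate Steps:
$B = 0$ ($B = 0 \cdot 5 = 0$)
$I{\left(b \right)} = \frac{\sqrt{b}}{5}$ ($I{\left(b \right)} = \frac{\sqrt{0 + b}}{5} = \frac{\sqrt{b}}{5}$)
$T{\left(v,Y \right)} = \frac{\frac{2}{5} + v}{-2 + Y}$ ($T{\left(v,Y \right)} = \frac{v + \frac{\sqrt{4}}{5}}{Y - 2} = \frac{v + \frac{1}{5} \cdot 2}{-2 + Y} = \frac{v + \frac{2}{5}}{-2 + Y} = \frac{\frac{2}{5} + v}{-2 + Y}$)
$X{\left(W \right)} = \frac{\frac{2}{15} + \frac{W}{3}}{W}$ ($X{\left(W \right)} = \frac{\frac{1}{-2 + 5} \left(\frac{2}{5} + W\right)}{W} = \frac{\frac{1}{3} \left(\frac{2}{5} + W\right)}{W} = \frac{\frac{2}{15} + \frac{W}{3}}{W}$)
$- 80 \left(194 + X{\left(-6 \right)}\right) = - 80 \left(194 + \frac{2 + 5 \left(-6\right)}{15 \left(-6\right)}\right) = - 80 \left(194 + \frac{1}{15} \left(- \frac{1}{6}\right) \left(2 - 30\right)\right) = - 80 \left(194 + \frac{1}{15} \left(- \frac{1}{6}\right) \left(-28\right)\right) = - 80 \left(194 + \frac{14}{45}\right) = \left(-80\right) \frac{8744}{45} = - \frac{139904}{9}$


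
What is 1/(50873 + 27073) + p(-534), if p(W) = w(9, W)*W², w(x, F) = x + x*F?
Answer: -106621813656071/77946 ≈ -1.3679e+9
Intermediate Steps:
w(x, F) = x + F*x
p(W) = W²*(9 + 9*W) (p(W) = (9*(1 + W))*W² = (9 + 9*W)*W² = W²*(9 + 9*W))
1/(50873 + 27073) + p(-534) = 1/(50873 + 27073) + 9*(-534)²*(1 - 534) = 1/77946 + 9*285156*(-533) = 1/77946 - 1367893332 = -106621813656071/77946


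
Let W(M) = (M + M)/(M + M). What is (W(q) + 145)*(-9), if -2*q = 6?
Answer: -1314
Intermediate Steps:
q = -3 (q = -½*6 = -3)
W(M) = 1 (W(M) = (2*M)/((2*M)) = (2*M)*(1/(2*M)) = 1)
(W(q) + 145)*(-9) = (1 + 145)*(-9) = 146*(-9) = -1314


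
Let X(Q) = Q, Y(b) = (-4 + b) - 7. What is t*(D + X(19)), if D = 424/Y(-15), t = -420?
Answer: -14700/13 ≈ -1130.8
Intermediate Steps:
Y(b) = -11 + b
D = -212/13 (D = 424/(-11 - 15) = 424/(-26) = 424*(-1/26) = -212/13 ≈ -16.308)
t*(D + X(19)) = -420*(-212/13 + 19) = -420*35/13 = -14700/13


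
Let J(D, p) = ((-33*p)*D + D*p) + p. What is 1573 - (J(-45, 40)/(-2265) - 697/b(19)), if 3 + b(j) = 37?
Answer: 1466767/906 ≈ 1618.9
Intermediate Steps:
b(j) = 34 (b(j) = -3 + 37 = 34)
J(D, p) = p - 32*D*p (J(D, p) = (-33*D*p + D*p) + p = -32*D*p + p = p - 32*D*p)
1573 - (J(-45, 40)/(-2265) - 697/b(19)) = 1573 - ((40*(1 - 32*(-45)))/(-2265) - 697/34) = 1573 - ((40*(1 + 1440))*(-1/2265) - 697*1/34) = 1573 - ((40*1441)*(-1/2265) - 41/2) = 1573 - (57640*(-1/2265) - 41/2) = 1573 - (-11528/453 - 41/2) = 1573 - 1*(-41629/906) = 1573 + 41629/906 = 1466767/906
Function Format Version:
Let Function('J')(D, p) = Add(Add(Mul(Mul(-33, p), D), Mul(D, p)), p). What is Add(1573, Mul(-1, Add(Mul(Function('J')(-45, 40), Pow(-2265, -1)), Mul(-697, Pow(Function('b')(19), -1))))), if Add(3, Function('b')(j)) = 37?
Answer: Rational(1466767, 906) ≈ 1618.9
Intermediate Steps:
Function('b')(j) = 34 (Function('b')(j) = Add(-3, 37) = 34)
Function('J')(D, p) = Add(p, Mul(-32, D, p)) (Function('J')(D, p) = Add(Add(Mul(-33, D, p), Mul(D, p)), p) = Add(Mul(-32, D, p), p) = Add(p, Mul(-32, D, p)))
Add(1573, Mul(-1, Add(Mul(Function('J')(-45, 40), Pow(-2265, -1)), Mul(-697, Pow(Function('b')(19), -1))))) = Add(1573, Mul(-1, Add(Mul(Mul(40, Add(1, Mul(-32, -45))), Pow(-2265, -1)), Mul(-697, Pow(34, -1))))) = Add(1573, Mul(-1, Add(Mul(Mul(40, Add(1, 1440)), Rational(-1, 2265)), Mul(-697, Rational(1, 34))))) = Add(1573, Mul(-1, Add(Mul(Mul(40, 1441), Rational(-1, 2265)), Rational(-41, 2)))) = Add(1573, Mul(-1, Add(Mul(57640, Rational(-1, 2265)), Rational(-41, 2)))) = Add(1573, Mul(-1, Add(Rational(-11528, 453), Rational(-41, 2)))) = Add(1573, Mul(-1, Rational(-41629, 906))) = Add(1573, Rational(41629, 906)) = Rational(1466767, 906)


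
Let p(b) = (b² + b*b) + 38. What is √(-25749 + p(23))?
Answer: I*√24653 ≈ 157.01*I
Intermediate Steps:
p(b) = 38 + 2*b² (p(b) = (b² + b²) + 38 = 2*b² + 38 = 38 + 2*b²)
√(-25749 + p(23)) = √(-25749 + (38 + 2*23²)) = √(-25749 + (38 + 2*529)) = √(-25749 + (38 + 1058)) = √(-25749 + 1096) = √(-24653) = I*√24653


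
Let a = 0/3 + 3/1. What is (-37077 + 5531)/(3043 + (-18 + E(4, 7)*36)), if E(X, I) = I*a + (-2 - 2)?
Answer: -31546/3637 ≈ -8.6736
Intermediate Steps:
a = 3 (a = 0*(1/3) + 3*1 = 0 + 3 = 3)
E(X, I) = -4 + 3*I (E(X, I) = I*3 + (-2 - 2) = 3*I - 4 = -4 + 3*I)
(-37077 + 5531)/(3043 + (-18 + E(4, 7)*36)) = (-37077 + 5531)/(3043 + (-18 + (-4 + 3*7)*36)) = -31546/(3043 + (-18 + (-4 + 21)*36)) = -31546/(3043 + (-18 + 17*36)) = -31546/(3043 + (-18 + 612)) = -31546/(3043 + 594) = -31546/3637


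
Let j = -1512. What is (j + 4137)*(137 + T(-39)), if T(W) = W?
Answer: 257250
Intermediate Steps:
(j + 4137)*(137 + T(-39)) = (-1512 + 4137)*(137 - 39) = 2625*98 = 257250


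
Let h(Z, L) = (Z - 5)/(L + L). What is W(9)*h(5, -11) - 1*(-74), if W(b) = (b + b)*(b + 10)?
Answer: 74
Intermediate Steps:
h(Z, L) = (-5 + Z)/(2*L) (h(Z, L) = (-5 + Z)/((2*L)) = (-5 + Z)*(1/(2*L)) = (-5 + Z)/(2*L))
W(b) = 2*b*(10 + b) (W(b) = (2*b)*(10 + b) = 2*b*(10 + b))
W(9)*h(5, -11) - 1*(-74) = (2*9*(10 + 9))*((1/2)*(-5 + 5)/(-11)) - 1*(-74) = (2*9*19)*((1/2)*(-1/11)*0) + 74 = 342*0 + 74 = 0 + 74 = 74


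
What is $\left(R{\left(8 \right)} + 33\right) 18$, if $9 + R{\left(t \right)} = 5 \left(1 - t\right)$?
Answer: $-198$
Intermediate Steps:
$R{\left(t \right)} = -4 - 5 t$ ($R{\left(t \right)} = -9 + 5 \left(1 - t\right) = -9 - \left(-5 + 5 t\right) = -4 - 5 t$)
$\left(R{\left(8 \right)} + 33\right) 18 = \left(\left(-4 - 40\right) + 33\right) 18 = \left(-44 + 33\right) 18 = \left(-11\right) 18 = -198$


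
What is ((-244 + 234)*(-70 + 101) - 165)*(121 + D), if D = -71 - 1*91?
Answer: 19475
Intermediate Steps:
D = -162 (D = -71 - 91 = -162)
((-244 + 234)*(-70 + 101) - 165)*(121 + D) = ((-244 + 234)*(-70 + 101) - 165)*(121 - 162) = (-10*31 - 165)*(-41) = (-310 - 165)*(-41) = -475*(-41) = 19475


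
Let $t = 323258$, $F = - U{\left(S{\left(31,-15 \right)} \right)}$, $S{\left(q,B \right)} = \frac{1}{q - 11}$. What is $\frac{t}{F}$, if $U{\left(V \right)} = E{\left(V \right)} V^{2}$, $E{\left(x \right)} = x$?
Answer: $-2586064000$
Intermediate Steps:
$S{\left(q,B \right)} = \frac{1}{-11 + q}$
$U{\left(V \right)} = V^{3}$ ($U{\left(V \right)} = V V^{2} = V^{3}$)
$F = - \frac{1}{8000}$ ($F = - \left(\frac{1}{-11 + 31}\right)^{3} = - \left(\frac{1}{20}\right)^{3} = - \frac{1}{8000} \approx -0.000125$)
$\frac{t}{F} = \frac{323258}{- \frac{1}{8000}} = 323258 \left(-8000\right) = -2586064000$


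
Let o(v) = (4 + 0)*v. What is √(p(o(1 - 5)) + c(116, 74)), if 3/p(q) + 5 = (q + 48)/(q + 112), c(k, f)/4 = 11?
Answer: √8498/14 ≈ 6.5846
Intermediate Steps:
c(k, f) = 44 (c(k, f) = 4*11 = 44)
o(v) = 4*v
p(q) = 3/(-5 + (48 + q)/(112 + q)) (p(q) = 3/(-5 + (q + 48)/(q + 112)) = 3/(-5 + (48 + q)/(112 + q)))
√(p(o(1 - 5)) + c(116, 74)) = √(3*(-112 - 4*(1 - 5))/(4*(128 + 4*(1 - 5))) + 44) = √(3*(-112 - 4*(-4))/(4*(128 + 4*(-4))) + 44) = √(3*(-112 - 1*(-16))/(4*(128 - 16)) + 44) = √((¾)*(-112 + 16)/112 + 44) = √((¾)*(1/112)*(-96) + 44) = √(-9/14 + 44) = √(607/14) = √8498/14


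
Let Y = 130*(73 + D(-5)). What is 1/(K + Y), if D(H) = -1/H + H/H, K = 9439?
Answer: 1/19085 ≈ 5.2397e-5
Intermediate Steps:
D(H) = 1 - 1/H (D(H) = -1/H + 1 = 1 - 1/H)
Y = 9646 (Y = 130*(73 + (-1 - 5)/(-5)) = 130*(73 - ⅕*(-6)) = 130*(73 + 6/5) = 130*(371/5) = 9646)
1/(K + Y) = 1/(9439 + 9646) = 1/19085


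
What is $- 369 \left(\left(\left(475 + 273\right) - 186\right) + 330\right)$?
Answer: $-329148$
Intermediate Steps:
$- 369 \left(\left(\left(475 + 273\right) - 186\right) + 330\right) = - 369 \left(\left(748 - 186\right) + 330\right) = - 369 \left(562 + 330\right) = \left(-369\right) 892 = -329148$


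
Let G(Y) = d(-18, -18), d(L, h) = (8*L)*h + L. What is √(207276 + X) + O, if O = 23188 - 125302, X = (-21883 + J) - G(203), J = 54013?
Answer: -102114 + 4*√14802 ≈ -1.0163e+5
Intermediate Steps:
d(L, h) = L + 8*L*h (d(L, h) = 8*L*h + L = L + 8*L*h)
G(Y) = 2574 (G(Y) = -18*(1 + 8*(-18)) = -18*(1 - 144) = -18*(-143) = 2574)
X = 29556 (X = (-21883 + 54013) - 1*2574 = 32130 - 2574 = 29556)
O = -102114
√(207276 + X) + O = √(207276 + 29556) - 102114 = √236832 - 102114 = 4*√14802 - 102114 = -102114 + 4*√14802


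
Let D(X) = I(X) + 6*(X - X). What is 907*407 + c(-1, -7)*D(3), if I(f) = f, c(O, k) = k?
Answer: 369128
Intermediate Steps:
D(X) = X (D(X) = X + 6*(X - X) = X + 6*0 = X + 0 = X)
907*407 + c(-1, -7)*D(3) = 907*407 - 7*3 = 369149 - 21 = 369128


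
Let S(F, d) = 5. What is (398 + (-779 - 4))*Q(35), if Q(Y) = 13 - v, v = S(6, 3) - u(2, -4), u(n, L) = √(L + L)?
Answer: -3080 - 770*I*√2 ≈ -3080.0 - 1088.9*I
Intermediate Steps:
u(n, L) = √2*√L (u(n, L) = √(2*L) = √2*√L)
v = 5 - 2*I*√2 (v = 5 - √2*√(-4) = 5 - √2*2*I = 5 - 2*I*√2 ≈ 5.0 - 2.8284*I)
Q(Y) = 8 + 2*I*√2 (Q(Y) = 13 - (5 - 2*I*√2) = 13 + (-5 + 2*I*√2) = 8 + 2*I*√2)
(398 + (-779 - 4))*Q(35) = (398 + (-779 - 4))*(8 + 2*I*√2) = (398 - 783)*(8 + 2*I*√2) = -385*(8 + 2*I*√2) = -3080 - 770*I*√2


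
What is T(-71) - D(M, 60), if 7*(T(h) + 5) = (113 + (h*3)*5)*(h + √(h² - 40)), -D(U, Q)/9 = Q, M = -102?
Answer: 10191 - 136*√5001 ≈ 573.39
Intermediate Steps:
D(U, Q) = -9*Q
T(h) = -5 + (113 + 15*h)*(h + √(-40 + h²))/7 (T(h) = -5 + ((113 + (h*3)*5)*(h + √(h² - 40)))/7 = -5 + ((113 + (3*h)*5)*(h + √(-40 + h²)))/7 = -5 + ((113 + 15*h)*(h + √(-40 + h²)))/7 = -5 + (113 + 15*h)*(h + √(-40 + h²))/7)
T(-71) - D(M, 60) = (-5 + (15/7)*(-71)² + (113/7)*(-71) + 113*√(-40 + (-71)²)/7 + (15/7)*(-71)*√(-40 + (-71)²)) - (-9)*60 = (-5 + (15/7)*5041 - 8023/7 + 113*√(-40 + 5041)/7 + (15/7)*(-71)*√(-40 + 5041)) - 1*(-540) = (-5 + 75615/7 - 8023/7 + 113*√5001/7 + (15/7)*(-71)*√5001) + 540 = (-5 + 75615/7 - 8023/7 + 113*√5001/7 - 1065*√5001/7) + 540 = (9651 - 136*√5001) + 540 = 10191 - 136*√5001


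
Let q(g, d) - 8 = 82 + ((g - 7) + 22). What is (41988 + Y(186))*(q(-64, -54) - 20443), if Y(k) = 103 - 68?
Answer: -857353246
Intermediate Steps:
q(g, d) = 105 + g (q(g, d) = 8 + (82 + ((g - 7) + 22)) = 8 + (82 + ((-7 + g) + 22)) = 8 + (82 + (15 + g)) = 8 + (97 + g) = 105 + g)
Y(k) = 35
(41988 + Y(186))*(q(-64, -54) - 20443) = (41988 + 35)*((105 - 64) - 20443) = 42023*(41 - 20443) = 42023*(-20402) = -857353246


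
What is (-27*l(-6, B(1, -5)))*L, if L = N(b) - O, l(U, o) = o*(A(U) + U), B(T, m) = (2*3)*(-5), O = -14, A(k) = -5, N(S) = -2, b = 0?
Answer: -106920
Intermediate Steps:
B(T, m) = -30 (B(T, m) = 6*(-5) = -30)
l(U, o) = o*(-5 + U)
L = 12 (L = -2 - 1*(-14) = -2 + 14 = 12)
(-27*l(-6, B(1, -5)))*L = -(-810)*(-5 - 6)*12 = -(-810)*(-11)*12 = -27*330*12 = -8910*12 = -106920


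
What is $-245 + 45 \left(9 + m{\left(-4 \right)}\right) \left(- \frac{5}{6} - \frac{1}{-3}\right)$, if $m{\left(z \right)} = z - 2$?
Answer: $- \frac{625}{2} \approx -312.5$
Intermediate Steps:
$m{\left(z \right)} = -2 + z$
$-245 + 45 \left(9 + m{\left(-4 \right)}\right) \left(- \frac{5}{6} - \frac{1}{-3}\right) = -245 + 45 \left(9 - 6\right) \left(- \frac{5}{6} - \frac{1}{-3}\right) = -245 + 45 \left(9 - 6\right) \left(\left(-5\right) \frac{1}{6} - - \frac{1}{3}\right) = -245 + 45 \cdot 3 \left(- \frac{5}{6} + \frac{1}{3}\right) = -245 + 45 \cdot 3 \left(- \frac{1}{2}\right) = -245 + 45 \left(- \frac{3}{2}\right) = -245 - \frac{135}{2} = - \frac{625}{2}$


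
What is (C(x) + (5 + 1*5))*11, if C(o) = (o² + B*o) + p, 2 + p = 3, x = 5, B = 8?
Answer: 836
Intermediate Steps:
p = 1 (p = -2 + 3 = 1)
C(o) = 1 + o² + 8*o (C(o) = (o² + 8*o) + 1 = 1 + o² + 8*o)
(C(x) + (5 + 1*5))*11 = ((1 + 5² + 8*5) + (5 + 1*5))*11 = ((1 + 25 + 40) + (5 + 5))*11 = (66 + 10)*11 = 76*11 = 836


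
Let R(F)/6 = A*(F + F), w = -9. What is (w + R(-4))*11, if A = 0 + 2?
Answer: -1155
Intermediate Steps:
A = 2
R(F) = 24*F (R(F) = 6*(2*(F + F)) = 6*(2*(2*F)) = 6*(4*F) = 24*F)
(w + R(-4))*11 = (-9 + 24*(-4))*11 = (-9 - 96)*11 = -105*11 = -1155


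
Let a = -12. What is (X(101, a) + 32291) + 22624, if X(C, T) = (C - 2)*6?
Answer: 55509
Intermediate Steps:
X(C, T) = -12 + 6*C (X(C, T) = (-2 + C)*6 = -12 + 6*C)
(X(101, a) + 32291) + 22624 = ((-12 + 6*101) + 32291) + 22624 = ((-12 + 606) + 32291) + 22624 = (594 + 32291) + 22624 = 32885 + 22624 = 55509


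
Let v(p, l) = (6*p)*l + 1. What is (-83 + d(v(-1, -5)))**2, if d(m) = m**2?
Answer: 770884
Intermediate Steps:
v(p, l) = 1 + 6*l*p (v(p, l) = 6*l*p + 1 = 1 + 6*l*p)
(-83 + d(v(-1, -5)))**2 = (-83 + (1 + 6*(-5)*(-1))**2)**2 = (-83 + (1 + 30)**2)**2 = (-83 + 31**2)**2 = (-83 + 961)**2 = 878**2 = 770884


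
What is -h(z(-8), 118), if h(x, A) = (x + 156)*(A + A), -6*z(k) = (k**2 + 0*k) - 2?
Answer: -103132/3 ≈ -34377.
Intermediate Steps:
z(k) = 1/3 - k**2/6 (z(k) = -((k**2 + 0*k) - 2)/6 = -((k**2 + 0) - 2)/6 = -(k**2 - 2)/6 = -(-2 + k**2)/6 = 1/3 - k**2/6)
h(x, A) = 2*A*(156 + x) (h(x, A) = (156 + x)*(2*A) = 2*A*(156 + x))
-h(z(-8), 118) = -2*118*(156 + (1/3 - 1/6*(-8)**2)) = -2*118*(156 + (1/3 - 1/6*64)) = -2*118*(156 + (1/3 - 32/3)) = -2*118*(156 - 31/3) = -2*118*437/3 = -1*103132/3 = -103132/3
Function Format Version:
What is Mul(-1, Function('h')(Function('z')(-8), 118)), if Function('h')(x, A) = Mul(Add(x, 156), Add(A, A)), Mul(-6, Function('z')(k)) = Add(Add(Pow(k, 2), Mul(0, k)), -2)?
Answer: Rational(-103132, 3) ≈ -34377.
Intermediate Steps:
Function('z')(k) = Add(Rational(1, 3), Mul(Rational(-1, 6), Pow(k, 2))) (Function('z')(k) = Mul(Rational(-1, 6), Add(Add(Pow(k, 2), Mul(0, k)), -2)) = Mul(Rational(-1, 6), Add(Add(Pow(k, 2), 0), -2)) = Mul(Rational(-1, 6), Add(Pow(k, 2), -2)) = Mul(Rational(-1, 6), Add(-2, Pow(k, 2))) = Add(Rational(1, 3), Mul(Rational(-1, 6), Pow(k, 2))))
Function('h')(x, A) = Mul(2, A, Add(156, x)) (Function('h')(x, A) = Mul(Add(156, x), Mul(2, A)) = Mul(2, A, Add(156, x)))
Mul(-1, Function('h')(Function('z')(-8), 118)) = Mul(-1, Mul(2, 118, Add(156, Add(Rational(1, 3), Mul(Rational(-1, 6), Pow(-8, 2)))))) = Mul(-1, Mul(2, 118, Add(156, Add(Rational(1, 3), Mul(Rational(-1, 6), 64))))) = Mul(-1, Mul(2, 118, Add(156, Add(Rational(1, 3), Rational(-32, 3))))) = Mul(-1, Mul(2, 118, Add(156, Rational(-31, 3)))) = Mul(-1, Mul(2, 118, Rational(437, 3))) = Mul(-1, Rational(103132, 3)) = Rational(-103132, 3)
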